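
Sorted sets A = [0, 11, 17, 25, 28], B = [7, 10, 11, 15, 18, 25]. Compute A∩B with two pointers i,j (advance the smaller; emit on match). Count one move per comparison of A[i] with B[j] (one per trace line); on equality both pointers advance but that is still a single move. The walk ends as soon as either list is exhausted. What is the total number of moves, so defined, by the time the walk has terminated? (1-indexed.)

8 moves

i=1 j=1: 0<7, i++
i=2 j=1: 11>7, j++
i=2 j=2: 11>10, j++
i=2 j=3: 11==11 emit, i++,j++
i=3 j=4: 17>15, j++
i=3 j=5: 17<18, i++
i=4 j=5: 25>18, j++
i=4 j=6: 25==25 emit, i++,j++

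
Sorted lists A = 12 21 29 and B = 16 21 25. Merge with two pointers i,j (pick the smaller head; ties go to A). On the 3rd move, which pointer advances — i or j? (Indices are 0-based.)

[i=0,j=0] A[i]=12<=B[j]=16 take 12 → i++
[i=1,j=0] A[i]=21>B[j]=16 take 16 → j++
[i=1,j=1] A[i]=21<=B[j]=21 take 21 → i++

i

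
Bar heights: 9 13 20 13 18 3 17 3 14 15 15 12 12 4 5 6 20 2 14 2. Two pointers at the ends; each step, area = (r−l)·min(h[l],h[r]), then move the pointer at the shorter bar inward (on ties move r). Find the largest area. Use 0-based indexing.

l=0 r=19: min(9,2)*19=38 best=38 *, r--
l=0 r=18: min(9,14)*18=162 best=162 *, l++
l=1 r=18: min(13,14)*17=221 best=221 *, l++
l=2 r=18: min(20,14)*16=224 best=224 *, r--
l=2 r=17: min(20,2)*15=30 best=224, r--
l=2 r=16: min(20,20)*14=280 best=280 *, r--
l=2 r=15: min(20,6)*13=78 best=280, r--
l=2 r=14: min(20,5)*12=60 best=280, r--
l=2 r=13: min(20,4)*11=44 best=280, r--
l=2 r=12: min(20,12)*10=120 best=280, r--
l=2 r=11: min(20,12)*9=108 best=280, r--
l=2 r=10: min(20,15)*8=120 best=280, r--
l=2 r=9: min(20,15)*7=105 best=280, r--
l=2 r=8: min(20,14)*6=84 best=280, r--
l=2 r=7: min(20,3)*5=15 best=280, r--
l=2 r=6: min(20,17)*4=68 best=280, r--
l=2 r=5: min(20,3)*3=9 best=280, r--
l=2 r=4: min(20,18)*2=36 best=280, r--
l=2 r=3: min(20,13)*1=13 best=280, r--

max area = 280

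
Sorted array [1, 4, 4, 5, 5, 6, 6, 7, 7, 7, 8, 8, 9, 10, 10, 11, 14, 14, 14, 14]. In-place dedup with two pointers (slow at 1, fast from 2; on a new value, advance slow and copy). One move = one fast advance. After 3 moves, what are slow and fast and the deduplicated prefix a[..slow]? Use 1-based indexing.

slow=3, fast=5, prefix=[1, 4, 5]

(s=1,f=2) a[fast]=4≠a[slow]=1 write a[2]=4 → slow++,fast++
(s=2,f=3) a[fast]=4=a[slow] dup → fast++
(s=2,f=4) a[fast]=5≠a[slow]=4 write a[3]=5 → slow++,fast++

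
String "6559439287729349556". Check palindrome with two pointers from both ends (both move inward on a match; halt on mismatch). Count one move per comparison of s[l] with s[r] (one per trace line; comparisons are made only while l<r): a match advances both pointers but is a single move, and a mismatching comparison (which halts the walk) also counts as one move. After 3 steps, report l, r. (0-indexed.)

l=3, r=15

[0,18] '6'=='6' → l++,r--
[1,17] '5'=='5' → l++,r--
[2,16] '5'=='5' → l++,r--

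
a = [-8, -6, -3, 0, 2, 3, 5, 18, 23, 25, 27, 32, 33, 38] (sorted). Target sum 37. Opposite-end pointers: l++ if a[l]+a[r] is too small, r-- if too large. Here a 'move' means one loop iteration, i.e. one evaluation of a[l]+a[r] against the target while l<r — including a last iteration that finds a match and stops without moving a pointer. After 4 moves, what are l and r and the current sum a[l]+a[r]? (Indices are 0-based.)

l=3, r=12, sum=33

[0,13] -8+38=30 <37 → l++
[1,13] -6+38=32 <37 → l++
[2,13] -3+38=35 <37 → l++
[3,13] 0+38=38 >37 → r--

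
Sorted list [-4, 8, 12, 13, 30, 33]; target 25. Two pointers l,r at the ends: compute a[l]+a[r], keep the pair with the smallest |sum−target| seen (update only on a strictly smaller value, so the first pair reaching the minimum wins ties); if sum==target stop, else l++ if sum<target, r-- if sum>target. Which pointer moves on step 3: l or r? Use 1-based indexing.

l=1 r=6: -4+33=29 d=4 *, r--
l=1 r=5: -4+30=26 d=1 *, r--
l=1 r=4: -4+13=9 d=16, l++

l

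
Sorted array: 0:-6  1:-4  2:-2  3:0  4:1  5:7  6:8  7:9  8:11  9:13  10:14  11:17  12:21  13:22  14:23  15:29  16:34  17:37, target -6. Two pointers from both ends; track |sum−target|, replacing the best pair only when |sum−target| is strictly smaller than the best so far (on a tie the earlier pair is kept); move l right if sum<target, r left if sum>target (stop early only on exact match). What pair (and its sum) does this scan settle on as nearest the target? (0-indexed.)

[0,17] -6+37=31 d=37 * → r--
[0,16] -6+34=28 d=34 * → r--
[0,15] -6+29=23 d=29 * → r--
[0,14] -6+23=17 d=23 * → r--
[0,13] -6+22=16 d=22 * → r--
[0,12] -6+21=15 d=21 * → r--
[0,11] -6+17=11 d=17 * → r--
[0,10] -6+14=8 d=14 * → r--
[0,9] -6+13=7 d=13 * → r--
[0,8] -6+11=5 d=11 * → r--
[0,7] -6+9=3 d=9 * → r--
[0,6] -6+8=2 d=8 * → r--
[0,5] -6+7=1 d=7 * → r--
[0,4] -6+1=-5 d=1 * → r--
[0,3] -6+0=-6 d=0 * → stop

pair (-6, 0) with sum -6 (|Δ|=0)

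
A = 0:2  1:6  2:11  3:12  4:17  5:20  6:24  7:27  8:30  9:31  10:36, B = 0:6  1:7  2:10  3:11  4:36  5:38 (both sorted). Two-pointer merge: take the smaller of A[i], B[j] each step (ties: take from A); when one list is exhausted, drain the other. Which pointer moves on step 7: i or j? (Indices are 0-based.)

j

[i=0,j=0] A[i]=2<=B[j]=6 take 2 → i++
[i=1,j=0] A[i]=6<=B[j]=6 take 6 → i++
[i=2,j=0] A[i]=11>B[j]=6 take 6 → j++
[i=2,j=1] A[i]=11>B[j]=7 take 7 → j++
[i=2,j=2] A[i]=11>B[j]=10 take 10 → j++
[i=2,j=3] A[i]=11<=B[j]=11 take 11 → i++
[i=3,j=3] A[i]=12>B[j]=11 take 11 → j++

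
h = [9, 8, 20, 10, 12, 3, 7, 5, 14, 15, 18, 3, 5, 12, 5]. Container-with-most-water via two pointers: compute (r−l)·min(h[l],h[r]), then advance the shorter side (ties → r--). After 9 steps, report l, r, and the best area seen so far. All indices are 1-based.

l=3, r=8, best area=144

[1,15] min(9,5)*14=70 best=70 * → r--
[1,14] min(9,12)*13=117 best=117 * → l++
[2,14] min(8,12)*12=96 best=117 → l++
[3,14] min(20,12)*11=132 best=132 * → r--
[3,13] min(20,5)*10=50 best=132 → r--
[3,12] min(20,3)*9=27 best=132 → r--
[3,11] min(20,18)*8=144 best=144 * → r--
[3,10] min(20,15)*7=105 best=144 → r--
[3,9] min(20,14)*6=84 best=144 → r--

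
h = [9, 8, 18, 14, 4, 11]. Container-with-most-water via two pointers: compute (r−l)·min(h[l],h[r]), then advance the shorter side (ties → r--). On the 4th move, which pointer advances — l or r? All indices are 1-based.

[1,6] min(9,11)*5=45 best=45 * → l++
[2,6] min(8,11)*4=32 best=45 → l++
[3,6] min(18,11)*3=33 best=45 → r--
[3,5] min(18,4)*2=8 best=45 → r--

r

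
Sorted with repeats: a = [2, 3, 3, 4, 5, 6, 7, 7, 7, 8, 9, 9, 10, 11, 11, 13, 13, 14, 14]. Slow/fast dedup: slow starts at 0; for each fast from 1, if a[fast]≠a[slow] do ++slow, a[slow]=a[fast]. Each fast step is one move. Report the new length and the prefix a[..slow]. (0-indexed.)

(s=0,f=1) a[fast]=3≠a[slow]=2 write a[1]=3 → slow++,fast++
(s=1,f=2) a[fast]=3=a[slow] dup → fast++
(s=1,f=3) a[fast]=4≠a[slow]=3 write a[2]=4 → slow++,fast++
(s=2,f=4) a[fast]=5≠a[slow]=4 write a[3]=5 → slow++,fast++
(s=3,f=5) a[fast]=6≠a[slow]=5 write a[4]=6 → slow++,fast++
(s=4,f=6) a[fast]=7≠a[slow]=6 write a[5]=7 → slow++,fast++
(s=5,f=7) a[fast]=7=a[slow] dup → fast++
(s=5,f=8) a[fast]=7=a[slow] dup → fast++
(s=5,f=9) a[fast]=8≠a[slow]=7 write a[6]=8 → slow++,fast++
(s=6,f=10) a[fast]=9≠a[slow]=8 write a[7]=9 → slow++,fast++
(s=7,f=11) a[fast]=9=a[slow] dup → fast++
(s=7,f=12) a[fast]=10≠a[slow]=9 write a[8]=10 → slow++,fast++
(s=8,f=13) a[fast]=11≠a[slow]=10 write a[9]=11 → slow++,fast++
(s=9,f=14) a[fast]=11=a[slow] dup → fast++
(s=9,f=15) a[fast]=13≠a[slow]=11 write a[10]=13 → slow++,fast++
(s=10,f=16) a[fast]=13=a[slow] dup → fast++
(s=10,f=17) a[fast]=14≠a[slow]=13 write a[11]=14 → slow++,fast++
(s=11,f=18) a[fast]=14=a[slow] dup → fast++

length 12; prefix = [2, 3, 4, 5, 6, 7, 8, 9, 10, 11, 13, 14]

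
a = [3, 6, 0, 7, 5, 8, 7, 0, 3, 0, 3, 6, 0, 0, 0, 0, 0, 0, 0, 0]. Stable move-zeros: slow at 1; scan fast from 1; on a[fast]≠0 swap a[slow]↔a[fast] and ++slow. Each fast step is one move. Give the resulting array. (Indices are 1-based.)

slow=1 fast=1: a[fast]=3≠0 swap→a[1]=3, slow++,fast++
slow=2 fast=2: a[fast]=6≠0 swap→a[2]=6, slow++,fast++
slow=3 fast=3: a[fast]=0, fast++
slow=3 fast=4: a[fast]=7≠0 swap→a[3]=7, slow++,fast++
slow=4 fast=5: a[fast]=5≠0 swap→a[4]=5, slow++,fast++
slow=5 fast=6: a[fast]=8≠0 swap→a[5]=8, slow++,fast++
slow=6 fast=7: a[fast]=7≠0 swap→a[6]=7, slow++,fast++
slow=7 fast=8: a[fast]=0, fast++
slow=7 fast=9: a[fast]=3≠0 swap→a[7]=3, slow++,fast++
slow=8 fast=10: a[fast]=0, fast++
slow=8 fast=11: a[fast]=3≠0 swap→a[8]=3, slow++,fast++
slow=9 fast=12: a[fast]=6≠0 swap→a[9]=6, slow++,fast++
slow=10 fast=13: a[fast]=0, fast++
slow=10 fast=14: a[fast]=0, fast++
slow=10 fast=15: a[fast]=0, fast++
slow=10 fast=16: a[fast]=0, fast++
slow=10 fast=17: a[fast]=0, fast++
slow=10 fast=18: a[fast]=0, fast++
slow=10 fast=19: a[fast]=0, fast++
slow=10 fast=20: a[fast]=0, fast++

[3, 6, 7, 5, 8, 7, 3, 3, 6, 0, 0, 0, 0, 0, 0, 0, 0, 0, 0, 0]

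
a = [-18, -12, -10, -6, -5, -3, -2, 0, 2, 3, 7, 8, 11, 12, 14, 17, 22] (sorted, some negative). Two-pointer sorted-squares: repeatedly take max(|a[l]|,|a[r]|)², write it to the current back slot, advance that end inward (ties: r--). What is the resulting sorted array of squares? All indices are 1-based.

[0, 4, 4, 9, 9, 25, 36, 49, 64, 100, 121, 144, 144, 196, 289, 324, 484]

[1,17] |-18|<=|22| out[17]=484 → r--
[1,16] |-18|>|17| out[16]=324 → l++
[2,16] |-12|<=|17| out[15]=289 → r--
[2,15] |-12|<=|14| out[14]=196 → r--
[2,14] |-12|<=|12| out[13]=144 → r--
[2,13] |-12|>|11| out[12]=144 → l++
[3,13] |-10|<=|11| out[11]=121 → r--
[3,12] |-10|>|8| out[10]=100 → l++
[4,12] |-6|<=|8| out[9]=64 → r--
[4,11] |-6|<=|7| out[8]=49 → r--
[4,10] |-6|>|3| out[7]=36 → l++
[5,10] |-5|>|3| out[6]=25 → l++
[6,10] |-3|<=|3| out[5]=9 → r--
[6,9] |-3|>|2| out[4]=9 → l++
[7,9] |-2|<=|2| out[3]=4 → r--
[7,8] |-2|>|0| out[2]=4 → l++
[8,8] |0|<=|0| out[1]=0 → r--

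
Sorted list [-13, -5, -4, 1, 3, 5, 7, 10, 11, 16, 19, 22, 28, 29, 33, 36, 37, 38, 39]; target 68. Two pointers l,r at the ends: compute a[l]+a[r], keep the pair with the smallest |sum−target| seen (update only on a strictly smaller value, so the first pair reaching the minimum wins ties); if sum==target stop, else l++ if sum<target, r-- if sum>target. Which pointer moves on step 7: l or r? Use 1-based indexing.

l=1 r=19: -13+39=26 d=42 *, l++
l=2 r=19: -5+39=34 d=34 *, l++
l=3 r=19: -4+39=35 d=33 *, l++
l=4 r=19: 1+39=40 d=28 *, l++
l=5 r=19: 3+39=42 d=26 *, l++
l=6 r=19: 5+39=44 d=24 *, l++
l=7 r=19: 7+39=46 d=22 *, l++

l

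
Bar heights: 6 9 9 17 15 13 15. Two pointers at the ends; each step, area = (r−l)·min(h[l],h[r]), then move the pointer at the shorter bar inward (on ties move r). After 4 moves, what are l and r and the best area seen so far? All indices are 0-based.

[0,6] min(6,15)*6=36 best=36 * → l++
[1,6] min(9,15)*5=45 best=45 * → l++
[2,6] min(9,15)*4=36 best=45 → l++
[3,6] min(17,15)*3=45 best=45 → r--

l=3, r=5, best area=45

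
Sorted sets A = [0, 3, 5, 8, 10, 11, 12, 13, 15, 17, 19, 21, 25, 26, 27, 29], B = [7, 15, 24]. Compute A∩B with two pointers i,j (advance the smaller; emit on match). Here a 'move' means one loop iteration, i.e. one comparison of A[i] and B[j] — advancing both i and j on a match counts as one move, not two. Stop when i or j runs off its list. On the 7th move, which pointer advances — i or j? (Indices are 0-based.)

i

[i=0,j=0] 0<7 → i++
[i=1,j=0] 3<7 → i++
[i=2,j=0] 5<7 → i++
[i=3,j=0] 8>7 → j++
[i=3,j=1] 8<15 → i++
[i=4,j=1] 10<15 → i++
[i=5,j=1] 11<15 → i++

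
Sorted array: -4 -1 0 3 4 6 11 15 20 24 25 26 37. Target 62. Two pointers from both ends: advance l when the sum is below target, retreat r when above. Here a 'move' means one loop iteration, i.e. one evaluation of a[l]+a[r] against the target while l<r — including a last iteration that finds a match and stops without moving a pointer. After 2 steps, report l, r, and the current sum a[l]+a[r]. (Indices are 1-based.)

l=3, r=13, sum=37

l=1 r=13: -4+37=33 <62, l++
l=2 r=13: -1+37=36 <62, l++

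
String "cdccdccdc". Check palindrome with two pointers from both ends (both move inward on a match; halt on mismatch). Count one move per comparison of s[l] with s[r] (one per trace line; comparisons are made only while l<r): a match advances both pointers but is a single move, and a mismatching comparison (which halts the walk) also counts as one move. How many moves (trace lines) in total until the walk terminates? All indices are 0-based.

[0,8] 'c'=='c' → l++,r--
[1,7] 'd'=='d' → l++,r--
[2,6] 'c'=='c' → l++,r--
[3,5] 'c'=='c' → l++,r--

4 moves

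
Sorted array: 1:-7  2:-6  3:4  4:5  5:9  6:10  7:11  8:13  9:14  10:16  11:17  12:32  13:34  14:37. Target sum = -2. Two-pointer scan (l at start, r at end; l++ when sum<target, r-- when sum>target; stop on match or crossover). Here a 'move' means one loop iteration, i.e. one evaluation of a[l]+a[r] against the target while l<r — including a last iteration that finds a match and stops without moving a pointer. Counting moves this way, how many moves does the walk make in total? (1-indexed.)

11 moves

[1,14] -7+37=30 >-2 → r--
[1,13] -7+34=27 >-2 → r--
[1,12] -7+32=25 >-2 → r--
[1,11] -7+17=10 >-2 → r--
[1,10] -7+16=9 >-2 → r--
[1,9] -7+14=7 >-2 → r--
[1,8] -7+13=6 >-2 → r--
[1,7] -7+11=4 >-2 → r--
[1,6] -7+10=3 >-2 → r--
[1,5] -7+9=2 >-2 → r--
[1,4] -7+5=-2 → found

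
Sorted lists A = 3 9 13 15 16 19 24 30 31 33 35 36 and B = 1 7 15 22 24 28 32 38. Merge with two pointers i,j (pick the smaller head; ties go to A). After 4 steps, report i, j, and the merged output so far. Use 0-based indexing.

i=2, j=2, merged so far=[1, 3, 7, 9]

[i=0,j=0] A[i]=3>B[j]=1 take 1 → j++
[i=0,j=1] A[i]=3<=B[j]=7 take 3 → i++
[i=1,j=1] A[i]=9>B[j]=7 take 7 → j++
[i=1,j=2] A[i]=9<=B[j]=15 take 9 → i++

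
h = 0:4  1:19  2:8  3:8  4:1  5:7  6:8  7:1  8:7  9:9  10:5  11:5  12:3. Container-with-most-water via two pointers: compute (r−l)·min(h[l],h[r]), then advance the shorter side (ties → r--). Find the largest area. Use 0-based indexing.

max area = 72

[0,12] min(4,3)*12=36 best=36 * → r--
[0,11] min(4,5)*11=44 best=44 * → l++
[1,11] min(19,5)*10=50 best=50 * → r--
[1,10] min(19,5)*9=45 best=50 → r--
[1,9] min(19,9)*8=72 best=72 * → r--
[1,8] min(19,7)*7=49 best=72 → r--
[1,7] min(19,1)*6=6 best=72 → r--
[1,6] min(19,8)*5=40 best=72 → r--
[1,5] min(19,7)*4=28 best=72 → r--
[1,4] min(19,1)*3=3 best=72 → r--
[1,3] min(19,8)*2=16 best=72 → r--
[1,2] min(19,8)*1=8 best=72 → r--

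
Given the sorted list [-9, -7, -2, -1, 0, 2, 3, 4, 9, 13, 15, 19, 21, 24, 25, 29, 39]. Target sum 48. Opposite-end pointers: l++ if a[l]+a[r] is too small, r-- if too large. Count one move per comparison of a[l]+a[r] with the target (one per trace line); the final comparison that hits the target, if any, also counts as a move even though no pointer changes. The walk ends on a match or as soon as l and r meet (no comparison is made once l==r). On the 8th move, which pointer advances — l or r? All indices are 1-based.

[1,17] -9+39=30 <48 → l++
[2,17] -7+39=32 <48 → l++
[3,17] -2+39=37 <48 → l++
[4,17] -1+39=38 <48 → l++
[5,17] 0+39=39 <48 → l++
[6,17] 2+39=41 <48 → l++
[7,17] 3+39=42 <48 → l++
[8,17] 4+39=43 <48 → l++

l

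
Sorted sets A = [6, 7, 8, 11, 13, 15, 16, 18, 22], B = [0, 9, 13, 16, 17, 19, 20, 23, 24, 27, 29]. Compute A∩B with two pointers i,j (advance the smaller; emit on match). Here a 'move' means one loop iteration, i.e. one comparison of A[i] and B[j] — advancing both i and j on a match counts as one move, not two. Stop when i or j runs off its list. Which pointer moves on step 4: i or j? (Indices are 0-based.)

i=0 j=0: 6>0, j++
i=0 j=1: 6<9, i++
i=1 j=1: 7<9, i++
i=2 j=1: 8<9, i++

i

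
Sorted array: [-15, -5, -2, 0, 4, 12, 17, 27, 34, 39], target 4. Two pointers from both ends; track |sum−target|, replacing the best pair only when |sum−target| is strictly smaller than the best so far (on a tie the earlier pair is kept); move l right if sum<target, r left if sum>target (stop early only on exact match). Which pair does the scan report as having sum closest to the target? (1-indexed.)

pair (0, 4) with sum 4 (|Δ|=0)

l=1 r=10: -15+39=24 d=20 *, r--
l=1 r=9: -15+34=19 d=15 *, r--
l=1 r=8: -15+27=12 d=8 *, r--
l=1 r=7: -15+17=2 d=2 *, l++
l=2 r=7: -5+17=12 d=8, r--
l=2 r=6: -5+12=7 d=3, r--
l=2 r=5: -5+4=-1 d=5, l++
l=3 r=5: -2+4=2 d=2, l++
l=4 r=5: 0+4=4 d=0 *, stop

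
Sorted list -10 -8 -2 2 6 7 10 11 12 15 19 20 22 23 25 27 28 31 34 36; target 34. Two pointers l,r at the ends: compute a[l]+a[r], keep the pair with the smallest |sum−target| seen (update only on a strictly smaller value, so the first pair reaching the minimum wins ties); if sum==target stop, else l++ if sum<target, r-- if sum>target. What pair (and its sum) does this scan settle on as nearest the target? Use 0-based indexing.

[0,19] -10+36=26 d=8 * → l++
[1,19] -8+36=28 d=6 * → l++
[2,19] -2+36=34 d=0 * → stop

pair (-2, 36) with sum 34 (|Δ|=0)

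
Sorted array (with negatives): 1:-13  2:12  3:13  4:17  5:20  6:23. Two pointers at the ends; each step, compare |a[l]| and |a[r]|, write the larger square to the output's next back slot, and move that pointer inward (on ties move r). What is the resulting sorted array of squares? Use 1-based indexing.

[144, 169, 169, 289, 400, 529]

[1,6] |-13|<=|23| out[6]=529 → r--
[1,5] |-13|<=|20| out[5]=400 → r--
[1,4] |-13|<=|17| out[4]=289 → r--
[1,3] |-13|<=|13| out[3]=169 → r--
[1,2] |-13|>|12| out[2]=169 → l++
[2,2] |12|<=|12| out[1]=144 → r--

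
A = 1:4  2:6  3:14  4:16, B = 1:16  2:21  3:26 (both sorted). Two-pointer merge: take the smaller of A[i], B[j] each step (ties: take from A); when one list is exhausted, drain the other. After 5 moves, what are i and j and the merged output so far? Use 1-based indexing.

i=5, j=2, merged so far=[4, 6, 14, 16, 16]

[i=1,j=1] A[i]=4<=B[j]=16 take 4 → i++
[i=2,j=1] A[i]=6<=B[j]=16 take 6 → i++
[i=3,j=1] A[i]=14<=B[j]=16 take 14 → i++
[i=4,j=1] A[i]=16<=B[j]=16 take 16 → i++
[i=5,j=1] A done, take B[j]=16 → j++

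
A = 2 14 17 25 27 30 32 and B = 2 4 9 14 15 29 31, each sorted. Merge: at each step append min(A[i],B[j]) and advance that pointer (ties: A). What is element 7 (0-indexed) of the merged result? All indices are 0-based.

i=0 j=0: A[i]=2<=B[j]=2 take 2, i++
i=1 j=0: A[i]=14>B[j]=2 take 2, j++
i=1 j=1: A[i]=14>B[j]=4 take 4, j++
i=1 j=2: A[i]=14>B[j]=9 take 9, j++
i=1 j=3: A[i]=14<=B[j]=14 take 14, i++
i=2 j=3: A[i]=17>B[j]=14 take 14, j++
i=2 j=4: A[i]=17>B[j]=15 take 15, j++
i=2 j=5: A[i]=17<=B[j]=29 take 17, i++
i=3 j=5: A[i]=25<=B[j]=29 take 25, i++
i=4 j=5: A[i]=27<=B[j]=29 take 27, i++
i=5 j=5: A[i]=30>B[j]=29 take 29, j++
i=5 j=6: A[i]=30<=B[j]=31 take 30, i++
i=6 j=6: A[i]=32>B[j]=31 take 31, j++
i=6 j=7: B done, take A[i]=32, i++

merged[7] = 17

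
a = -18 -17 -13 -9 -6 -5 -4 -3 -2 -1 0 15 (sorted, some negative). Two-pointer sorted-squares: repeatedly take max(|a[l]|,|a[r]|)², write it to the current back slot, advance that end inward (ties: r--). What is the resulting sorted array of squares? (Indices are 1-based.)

[0, 1, 4, 9, 16, 25, 36, 81, 169, 225, 289, 324]

l=1 r=12: |-18|>|15| out[12]=324, l++
l=2 r=12: |-17|>|15| out[11]=289, l++
l=3 r=12: |-13|<=|15| out[10]=225, r--
l=3 r=11: |-13|>|0| out[9]=169, l++
l=4 r=11: |-9|>|0| out[8]=81, l++
l=5 r=11: |-6|>|0| out[7]=36, l++
l=6 r=11: |-5|>|0| out[6]=25, l++
l=7 r=11: |-4|>|0| out[5]=16, l++
l=8 r=11: |-3|>|0| out[4]=9, l++
l=9 r=11: |-2|>|0| out[3]=4, l++
l=10 r=11: |-1|>|0| out[2]=1, l++
l=11 r=11: |0|<=|0| out[1]=0, r--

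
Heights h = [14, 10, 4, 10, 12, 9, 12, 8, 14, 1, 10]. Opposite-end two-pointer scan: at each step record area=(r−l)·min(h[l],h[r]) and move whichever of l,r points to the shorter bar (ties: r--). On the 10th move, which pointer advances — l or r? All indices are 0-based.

[0,10] min(14,10)*10=100 best=100 * → r--
[0,9] min(14,1)*9=9 best=100 → r--
[0,8] min(14,14)*8=112 best=112 * → r--
[0,7] min(14,8)*7=56 best=112 → r--
[0,6] min(14,12)*6=72 best=112 → r--
[0,5] min(14,9)*5=45 best=112 → r--
[0,4] min(14,12)*4=48 best=112 → r--
[0,3] min(14,10)*3=30 best=112 → r--
[0,2] min(14,4)*2=8 best=112 → r--
[0,1] min(14,10)*1=10 best=112 → r--

r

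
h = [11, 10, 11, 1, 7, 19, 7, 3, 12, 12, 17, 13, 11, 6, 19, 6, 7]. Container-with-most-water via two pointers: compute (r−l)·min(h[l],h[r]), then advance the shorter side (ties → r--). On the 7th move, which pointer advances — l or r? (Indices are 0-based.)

l=0 r=16: min(11,7)*16=112 best=112 *, r--
l=0 r=15: min(11,6)*15=90 best=112, r--
l=0 r=14: min(11,19)*14=154 best=154 *, l++
l=1 r=14: min(10,19)*13=130 best=154, l++
l=2 r=14: min(11,19)*12=132 best=154, l++
l=3 r=14: min(1,19)*11=11 best=154, l++
l=4 r=14: min(7,19)*10=70 best=154, l++

l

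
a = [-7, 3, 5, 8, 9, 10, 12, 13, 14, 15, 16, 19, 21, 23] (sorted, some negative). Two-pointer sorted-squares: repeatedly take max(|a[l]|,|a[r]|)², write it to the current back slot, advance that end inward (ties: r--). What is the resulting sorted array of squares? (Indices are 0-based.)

[9, 25, 49, 64, 81, 100, 144, 169, 196, 225, 256, 361, 441, 529]

l=0 r=13: |-7|<=|23| out[13]=529, r--
l=0 r=12: |-7|<=|21| out[12]=441, r--
l=0 r=11: |-7|<=|19| out[11]=361, r--
l=0 r=10: |-7|<=|16| out[10]=256, r--
l=0 r=9: |-7|<=|15| out[9]=225, r--
l=0 r=8: |-7|<=|14| out[8]=196, r--
l=0 r=7: |-7|<=|13| out[7]=169, r--
l=0 r=6: |-7|<=|12| out[6]=144, r--
l=0 r=5: |-7|<=|10| out[5]=100, r--
l=0 r=4: |-7|<=|9| out[4]=81, r--
l=0 r=3: |-7|<=|8| out[3]=64, r--
l=0 r=2: |-7|>|5| out[2]=49, l++
l=1 r=2: |3|<=|5| out[1]=25, r--
l=1 r=1: |3|<=|3| out[0]=9, r--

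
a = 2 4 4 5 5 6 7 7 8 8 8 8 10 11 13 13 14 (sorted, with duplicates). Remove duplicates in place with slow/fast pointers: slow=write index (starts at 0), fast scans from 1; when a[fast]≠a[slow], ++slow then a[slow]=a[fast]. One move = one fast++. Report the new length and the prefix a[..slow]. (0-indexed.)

(s=0,f=1) a[fast]=4≠a[slow]=2 write a[1]=4 → slow++,fast++
(s=1,f=2) a[fast]=4=a[slow] dup → fast++
(s=1,f=3) a[fast]=5≠a[slow]=4 write a[2]=5 → slow++,fast++
(s=2,f=4) a[fast]=5=a[slow] dup → fast++
(s=2,f=5) a[fast]=6≠a[slow]=5 write a[3]=6 → slow++,fast++
(s=3,f=6) a[fast]=7≠a[slow]=6 write a[4]=7 → slow++,fast++
(s=4,f=7) a[fast]=7=a[slow] dup → fast++
(s=4,f=8) a[fast]=8≠a[slow]=7 write a[5]=8 → slow++,fast++
(s=5,f=9) a[fast]=8=a[slow] dup → fast++
(s=5,f=10) a[fast]=8=a[slow] dup → fast++
(s=5,f=11) a[fast]=8=a[slow] dup → fast++
(s=5,f=12) a[fast]=10≠a[slow]=8 write a[6]=10 → slow++,fast++
(s=6,f=13) a[fast]=11≠a[slow]=10 write a[7]=11 → slow++,fast++
(s=7,f=14) a[fast]=13≠a[slow]=11 write a[8]=13 → slow++,fast++
(s=8,f=15) a[fast]=13=a[slow] dup → fast++
(s=8,f=16) a[fast]=14≠a[slow]=13 write a[9]=14 → slow++,fast++

length 10; prefix = [2, 4, 5, 6, 7, 8, 10, 11, 13, 14]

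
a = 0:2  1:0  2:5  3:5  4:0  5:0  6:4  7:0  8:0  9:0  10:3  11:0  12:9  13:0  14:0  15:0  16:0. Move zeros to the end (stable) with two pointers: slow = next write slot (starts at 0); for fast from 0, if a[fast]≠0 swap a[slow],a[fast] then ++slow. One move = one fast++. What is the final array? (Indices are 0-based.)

slow=0 fast=0: a[fast]=2≠0 swap→a[0]=2, slow++,fast++
slow=1 fast=1: a[fast]=0, fast++
slow=1 fast=2: a[fast]=5≠0 swap→a[1]=5, slow++,fast++
slow=2 fast=3: a[fast]=5≠0 swap→a[2]=5, slow++,fast++
slow=3 fast=4: a[fast]=0, fast++
slow=3 fast=5: a[fast]=0, fast++
slow=3 fast=6: a[fast]=4≠0 swap→a[3]=4, slow++,fast++
slow=4 fast=7: a[fast]=0, fast++
slow=4 fast=8: a[fast]=0, fast++
slow=4 fast=9: a[fast]=0, fast++
slow=4 fast=10: a[fast]=3≠0 swap→a[4]=3, slow++,fast++
slow=5 fast=11: a[fast]=0, fast++
slow=5 fast=12: a[fast]=9≠0 swap→a[5]=9, slow++,fast++
slow=6 fast=13: a[fast]=0, fast++
slow=6 fast=14: a[fast]=0, fast++
slow=6 fast=15: a[fast]=0, fast++
slow=6 fast=16: a[fast]=0, fast++

[2, 5, 5, 4, 3, 9, 0, 0, 0, 0, 0, 0, 0, 0, 0, 0, 0]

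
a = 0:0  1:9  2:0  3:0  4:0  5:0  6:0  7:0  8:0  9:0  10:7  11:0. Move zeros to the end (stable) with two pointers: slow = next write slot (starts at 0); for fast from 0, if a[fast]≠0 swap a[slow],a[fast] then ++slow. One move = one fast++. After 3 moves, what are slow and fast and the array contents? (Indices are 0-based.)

(s=0,f=0) a[fast]=0 → fast++
(s=0,f=1) a[fast]=9≠0 swap→a[0]=9 → slow++,fast++
(s=1,f=2) a[fast]=0 → fast++

slow=1, fast=3, a=[9, 0, 0, 0, 0, 0, 0, 0, 0, 0, 7, 0]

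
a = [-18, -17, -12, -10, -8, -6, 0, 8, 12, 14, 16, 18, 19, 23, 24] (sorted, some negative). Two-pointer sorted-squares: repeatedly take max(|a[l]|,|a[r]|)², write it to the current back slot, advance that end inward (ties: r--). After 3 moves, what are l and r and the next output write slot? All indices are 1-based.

l=1, r=12, next write slot=12

l=1 r=15: |-18|<=|24| out[15]=576, r--
l=1 r=14: |-18|<=|23| out[14]=529, r--
l=1 r=13: |-18|<=|19| out[13]=361, r--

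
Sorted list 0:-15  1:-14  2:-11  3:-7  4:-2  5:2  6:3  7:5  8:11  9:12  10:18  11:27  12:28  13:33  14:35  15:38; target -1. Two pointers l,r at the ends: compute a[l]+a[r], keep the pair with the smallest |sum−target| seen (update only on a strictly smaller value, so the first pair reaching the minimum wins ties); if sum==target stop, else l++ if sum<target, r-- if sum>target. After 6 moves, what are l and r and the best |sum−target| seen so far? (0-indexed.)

l=0, r=9, best |Δ|=4

[0,15] -15+38=23 d=24 * → r--
[0,14] -15+35=20 d=21 * → r--
[0,13] -15+33=18 d=19 * → r--
[0,12] -15+28=13 d=14 * → r--
[0,11] -15+27=12 d=13 * → r--
[0,10] -15+18=3 d=4 * → r--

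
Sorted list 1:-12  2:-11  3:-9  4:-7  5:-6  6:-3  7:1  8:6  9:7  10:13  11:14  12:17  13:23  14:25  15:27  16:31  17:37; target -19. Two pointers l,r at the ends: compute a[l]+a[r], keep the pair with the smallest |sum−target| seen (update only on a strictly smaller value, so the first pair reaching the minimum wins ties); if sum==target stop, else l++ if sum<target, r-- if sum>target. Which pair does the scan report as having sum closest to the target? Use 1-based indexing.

l=1 r=17: -12+37=25 d=44 *, r--
l=1 r=16: -12+31=19 d=38 *, r--
l=1 r=15: -12+27=15 d=34 *, r--
l=1 r=14: -12+25=13 d=32 *, r--
l=1 r=13: -12+23=11 d=30 *, r--
l=1 r=12: -12+17=5 d=24 *, r--
l=1 r=11: -12+14=2 d=21 *, r--
l=1 r=10: -12+13=1 d=20 *, r--
l=1 r=9: -12+7=-5 d=14 *, r--
l=1 r=8: -12+6=-6 d=13 *, r--
l=1 r=7: -12+1=-11 d=8 *, r--
l=1 r=6: -12+-3=-15 d=4 *, r--
l=1 r=5: -12+-6=-18 d=1 *, r--
l=1 r=4: -12+-7=-19 d=0 *, stop

pair (-12, -7) with sum -19 (|Δ|=0)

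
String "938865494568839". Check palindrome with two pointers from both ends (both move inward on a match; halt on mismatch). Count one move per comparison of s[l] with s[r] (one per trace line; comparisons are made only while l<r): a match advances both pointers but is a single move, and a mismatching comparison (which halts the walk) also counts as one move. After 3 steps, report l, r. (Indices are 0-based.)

l=0 r=14: '9'=='9', l++,r--
l=1 r=13: '3'=='3', l++,r--
l=2 r=12: '8'=='8', l++,r--

l=3, r=11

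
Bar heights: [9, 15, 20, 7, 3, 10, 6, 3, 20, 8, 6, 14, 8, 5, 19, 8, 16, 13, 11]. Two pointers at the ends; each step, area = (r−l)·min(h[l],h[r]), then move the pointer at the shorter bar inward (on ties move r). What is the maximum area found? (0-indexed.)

max area = 228

[0,18] min(9,11)*18=162 best=162 * → l++
[1,18] min(15,11)*17=187 best=187 * → r--
[1,17] min(15,13)*16=208 best=208 * → r--
[1,16] min(15,16)*15=225 best=225 * → l++
[2,16] min(20,16)*14=224 best=225 → r--
[2,15] min(20,8)*13=104 best=225 → r--
[2,14] min(20,19)*12=228 best=228 * → r--
[2,13] min(20,5)*11=55 best=228 → r--
[2,12] min(20,8)*10=80 best=228 → r--
[2,11] min(20,14)*9=126 best=228 → r--
[2,10] min(20,6)*8=48 best=228 → r--
[2,9] min(20,8)*7=56 best=228 → r--
[2,8] min(20,20)*6=120 best=228 → r--
[2,7] min(20,3)*5=15 best=228 → r--
[2,6] min(20,6)*4=24 best=228 → r--
[2,5] min(20,10)*3=30 best=228 → r--
[2,4] min(20,3)*2=6 best=228 → r--
[2,3] min(20,7)*1=7 best=228 → r--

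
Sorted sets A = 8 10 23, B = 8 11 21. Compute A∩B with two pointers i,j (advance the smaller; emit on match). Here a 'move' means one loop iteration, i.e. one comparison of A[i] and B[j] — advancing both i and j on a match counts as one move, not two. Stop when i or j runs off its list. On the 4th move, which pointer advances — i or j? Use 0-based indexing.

[i=0,j=0] 8==8 emit → i++,j++
[i=1,j=1] 10<11 → i++
[i=2,j=1] 23>11 → j++
[i=2,j=2] 23>21 → j++

j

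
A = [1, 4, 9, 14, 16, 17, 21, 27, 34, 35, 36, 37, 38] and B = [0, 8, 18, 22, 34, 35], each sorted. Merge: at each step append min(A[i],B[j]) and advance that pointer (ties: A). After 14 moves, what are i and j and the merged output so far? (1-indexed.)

i=10, j=6, merged so far=[0, 1, 4, 8, 9, 14, 16, 17, 18, 21, 22, 27, 34, 34]

i=1 j=1: A[i]=1>B[j]=0 take 0, j++
i=1 j=2: A[i]=1<=B[j]=8 take 1, i++
i=2 j=2: A[i]=4<=B[j]=8 take 4, i++
i=3 j=2: A[i]=9>B[j]=8 take 8, j++
i=3 j=3: A[i]=9<=B[j]=18 take 9, i++
i=4 j=3: A[i]=14<=B[j]=18 take 14, i++
i=5 j=3: A[i]=16<=B[j]=18 take 16, i++
i=6 j=3: A[i]=17<=B[j]=18 take 17, i++
i=7 j=3: A[i]=21>B[j]=18 take 18, j++
i=7 j=4: A[i]=21<=B[j]=22 take 21, i++
i=8 j=4: A[i]=27>B[j]=22 take 22, j++
i=8 j=5: A[i]=27<=B[j]=34 take 27, i++
i=9 j=5: A[i]=34<=B[j]=34 take 34, i++
i=10 j=5: A[i]=35>B[j]=34 take 34, j++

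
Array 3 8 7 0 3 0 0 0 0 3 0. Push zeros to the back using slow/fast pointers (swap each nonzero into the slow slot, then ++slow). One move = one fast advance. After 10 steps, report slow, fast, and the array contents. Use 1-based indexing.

(s=1,f=1) a[fast]=3≠0 swap→a[1]=3 → slow++,fast++
(s=2,f=2) a[fast]=8≠0 swap→a[2]=8 → slow++,fast++
(s=3,f=3) a[fast]=7≠0 swap→a[3]=7 → slow++,fast++
(s=4,f=4) a[fast]=0 → fast++
(s=4,f=5) a[fast]=3≠0 swap→a[4]=3 → slow++,fast++
(s=5,f=6) a[fast]=0 → fast++
(s=5,f=7) a[fast]=0 → fast++
(s=5,f=8) a[fast]=0 → fast++
(s=5,f=9) a[fast]=0 → fast++
(s=5,f=10) a[fast]=3≠0 swap→a[5]=3 → slow++,fast++

slow=6, fast=11, a=[3, 8, 7, 3, 3, 0, 0, 0, 0, 0, 0]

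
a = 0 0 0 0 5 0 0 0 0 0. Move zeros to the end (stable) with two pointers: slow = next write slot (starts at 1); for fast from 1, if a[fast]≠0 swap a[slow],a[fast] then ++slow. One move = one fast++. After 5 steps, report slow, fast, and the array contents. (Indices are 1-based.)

slow=1 fast=1: a[fast]=0, fast++
slow=1 fast=2: a[fast]=0, fast++
slow=1 fast=3: a[fast]=0, fast++
slow=1 fast=4: a[fast]=0, fast++
slow=1 fast=5: a[fast]=5≠0 swap→a[1]=5, slow++,fast++

slow=2, fast=6, a=[5, 0, 0, 0, 0, 0, 0, 0, 0, 0]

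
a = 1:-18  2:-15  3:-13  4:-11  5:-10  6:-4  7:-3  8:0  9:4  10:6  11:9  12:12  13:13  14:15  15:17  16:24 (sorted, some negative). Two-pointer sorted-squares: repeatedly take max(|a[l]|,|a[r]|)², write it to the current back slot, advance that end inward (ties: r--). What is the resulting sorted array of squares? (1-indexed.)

[1,16] |-18|<=|24| out[16]=576 → r--
[1,15] |-18|>|17| out[15]=324 → l++
[2,15] |-15|<=|17| out[14]=289 → r--
[2,14] |-15|<=|15| out[13]=225 → r--
[2,13] |-15|>|13| out[12]=225 → l++
[3,13] |-13|<=|13| out[11]=169 → r--
[3,12] |-13|>|12| out[10]=169 → l++
[4,12] |-11|<=|12| out[9]=144 → r--
[4,11] |-11|>|9| out[8]=121 → l++
[5,11] |-10|>|9| out[7]=100 → l++
[6,11] |-4|<=|9| out[6]=81 → r--
[6,10] |-4|<=|6| out[5]=36 → r--
[6,9] |-4|<=|4| out[4]=16 → r--
[6,8] |-4|>|0| out[3]=16 → l++
[7,8] |-3|>|0| out[2]=9 → l++
[8,8] |0|<=|0| out[1]=0 → r--

[0, 9, 16, 16, 36, 81, 100, 121, 144, 169, 169, 225, 225, 289, 324, 576]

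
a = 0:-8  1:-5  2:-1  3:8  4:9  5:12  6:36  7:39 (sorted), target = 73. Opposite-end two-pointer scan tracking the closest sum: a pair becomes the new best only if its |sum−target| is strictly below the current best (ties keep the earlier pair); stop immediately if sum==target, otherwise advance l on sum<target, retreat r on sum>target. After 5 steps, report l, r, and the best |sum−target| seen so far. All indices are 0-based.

l=5, r=7, best |Δ|=25

[0,7] -8+39=31 d=42 * → l++
[1,7] -5+39=34 d=39 * → l++
[2,7] -1+39=38 d=35 * → l++
[3,7] 8+39=47 d=26 * → l++
[4,7] 9+39=48 d=25 * → l++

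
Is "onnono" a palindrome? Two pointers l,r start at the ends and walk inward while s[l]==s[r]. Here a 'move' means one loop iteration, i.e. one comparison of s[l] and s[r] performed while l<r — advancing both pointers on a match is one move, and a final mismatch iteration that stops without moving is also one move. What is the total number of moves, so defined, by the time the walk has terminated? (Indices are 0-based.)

3 moves

l=0 r=5: 'o'=='o', l++,r--
l=1 r=4: 'n'=='n', l++,r--
l=2 r=3: 'n'!='o', stop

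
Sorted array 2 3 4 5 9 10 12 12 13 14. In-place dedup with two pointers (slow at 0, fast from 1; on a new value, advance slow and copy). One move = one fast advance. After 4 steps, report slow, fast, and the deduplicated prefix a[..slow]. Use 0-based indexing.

slow=4, fast=5, prefix=[2, 3, 4, 5, 9]

slow=0 fast=1: a[fast]=3≠a[slow]=2 write a[1]=3, slow++,fast++
slow=1 fast=2: a[fast]=4≠a[slow]=3 write a[2]=4, slow++,fast++
slow=2 fast=3: a[fast]=5≠a[slow]=4 write a[3]=5, slow++,fast++
slow=3 fast=4: a[fast]=9≠a[slow]=5 write a[4]=9, slow++,fast++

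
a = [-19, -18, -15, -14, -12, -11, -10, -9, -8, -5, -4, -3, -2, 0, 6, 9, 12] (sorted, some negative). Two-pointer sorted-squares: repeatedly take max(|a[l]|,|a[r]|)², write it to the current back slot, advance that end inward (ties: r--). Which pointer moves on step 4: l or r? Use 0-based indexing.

l

[0,16] |-19|>|12| out[16]=361 → l++
[1,16] |-18|>|12| out[15]=324 → l++
[2,16] |-15|>|12| out[14]=225 → l++
[3,16] |-14|>|12| out[13]=196 → l++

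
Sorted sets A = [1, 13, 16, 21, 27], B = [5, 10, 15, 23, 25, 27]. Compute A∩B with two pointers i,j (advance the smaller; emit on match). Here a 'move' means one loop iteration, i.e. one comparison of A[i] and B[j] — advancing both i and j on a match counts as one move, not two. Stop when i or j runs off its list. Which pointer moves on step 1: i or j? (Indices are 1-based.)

i=1 j=1: 1<5, i++

i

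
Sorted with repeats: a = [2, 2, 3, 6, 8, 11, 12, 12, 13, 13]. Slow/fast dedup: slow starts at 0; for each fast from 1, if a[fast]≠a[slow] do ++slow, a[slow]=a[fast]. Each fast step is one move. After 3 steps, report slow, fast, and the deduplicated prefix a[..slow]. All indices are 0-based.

slow=2, fast=4, prefix=[2, 3, 6]

slow=0 fast=1: a[fast]=2=a[slow] dup, fast++
slow=0 fast=2: a[fast]=3≠a[slow]=2 write a[1]=3, slow++,fast++
slow=1 fast=3: a[fast]=6≠a[slow]=3 write a[2]=6, slow++,fast++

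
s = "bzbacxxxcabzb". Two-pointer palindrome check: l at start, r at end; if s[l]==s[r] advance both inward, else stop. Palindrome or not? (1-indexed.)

palindrome

l=1 r=13: 'b'=='b', l++,r--
l=2 r=12: 'z'=='z', l++,r--
l=3 r=11: 'b'=='b', l++,r--
l=4 r=10: 'a'=='a', l++,r--
l=5 r=9: 'c'=='c', l++,r--
l=6 r=8: 'x'=='x', l++,r--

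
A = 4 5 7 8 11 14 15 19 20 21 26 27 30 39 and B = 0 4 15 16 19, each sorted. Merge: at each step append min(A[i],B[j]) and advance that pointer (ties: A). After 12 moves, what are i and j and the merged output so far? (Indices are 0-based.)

i=0 j=0: A[i]=4>B[j]=0 take 0, j++
i=0 j=1: A[i]=4<=B[j]=4 take 4, i++
i=1 j=1: A[i]=5>B[j]=4 take 4, j++
i=1 j=2: A[i]=5<=B[j]=15 take 5, i++
i=2 j=2: A[i]=7<=B[j]=15 take 7, i++
i=3 j=2: A[i]=8<=B[j]=15 take 8, i++
i=4 j=2: A[i]=11<=B[j]=15 take 11, i++
i=5 j=2: A[i]=14<=B[j]=15 take 14, i++
i=6 j=2: A[i]=15<=B[j]=15 take 15, i++
i=7 j=2: A[i]=19>B[j]=15 take 15, j++
i=7 j=3: A[i]=19>B[j]=16 take 16, j++
i=7 j=4: A[i]=19<=B[j]=19 take 19, i++

i=8, j=4, merged so far=[0, 4, 4, 5, 7, 8, 11, 14, 15, 15, 16, 19]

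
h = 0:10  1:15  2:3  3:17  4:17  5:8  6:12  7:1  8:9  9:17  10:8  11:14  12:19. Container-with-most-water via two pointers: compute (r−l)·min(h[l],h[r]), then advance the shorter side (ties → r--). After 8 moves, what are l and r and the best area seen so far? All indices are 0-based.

[0,12] min(10,19)*12=120 best=120 * → l++
[1,12] min(15,19)*11=165 best=165 * → l++
[2,12] min(3,19)*10=30 best=165 → l++
[3,12] min(17,19)*9=153 best=165 → l++
[4,12] min(17,19)*8=136 best=165 → l++
[5,12] min(8,19)*7=56 best=165 → l++
[6,12] min(12,19)*6=72 best=165 → l++
[7,12] min(1,19)*5=5 best=165 → l++

l=8, r=12, best area=165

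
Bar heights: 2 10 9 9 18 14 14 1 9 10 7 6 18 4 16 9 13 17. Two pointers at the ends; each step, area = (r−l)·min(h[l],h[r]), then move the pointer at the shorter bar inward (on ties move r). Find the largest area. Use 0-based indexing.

[0,17] min(2,17)*17=34 best=34 * → l++
[1,17] min(10,17)*16=160 best=160 * → l++
[2,17] min(9,17)*15=135 best=160 → l++
[3,17] min(9,17)*14=126 best=160 → l++
[4,17] min(18,17)*13=221 best=221 * → r--
[4,16] min(18,13)*12=156 best=221 → r--
[4,15] min(18,9)*11=99 best=221 → r--
[4,14] min(18,16)*10=160 best=221 → r--
[4,13] min(18,4)*9=36 best=221 → r--
[4,12] min(18,18)*8=144 best=221 → r--
[4,11] min(18,6)*7=42 best=221 → r--
[4,10] min(18,7)*6=42 best=221 → r--
[4,9] min(18,10)*5=50 best=221 → r--
[4,8] min(18,9)*4=36 best=221 → r--
[4,7] min(18,1)*3=3 best=221 → r--
[4,6] min(18,14)*2=28 best=221 → r--
[4,5] min(18,14)*1=14 best=221 → r--

max area = 221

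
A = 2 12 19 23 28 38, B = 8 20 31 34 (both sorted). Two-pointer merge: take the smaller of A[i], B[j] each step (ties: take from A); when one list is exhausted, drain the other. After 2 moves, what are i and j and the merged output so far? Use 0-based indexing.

i=1, j=1, merged so far=[2, 8]

[i=0,j=0] A[i]=2<=B[j]=8 take 2 → i++
[i=1,j=0] A[i]=12>B[j]=8 take 8 → j++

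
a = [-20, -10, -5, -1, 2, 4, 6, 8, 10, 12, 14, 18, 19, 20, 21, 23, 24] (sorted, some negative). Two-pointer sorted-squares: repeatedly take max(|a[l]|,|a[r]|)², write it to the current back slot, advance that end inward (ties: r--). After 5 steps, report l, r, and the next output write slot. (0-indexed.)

l=1, r=12, next write slot=11

[0,16] |-20|<=|24| out[16]=576 → r--
[0,15] |-20|<=|23| out[15]=529 → r--
[0,14] |-20|<=|21| out[14]=441 → r--
[0,13] |-20|<=|20| out[13]=400 → r--
[0,12] |-20|>|19| out[12]=400 → l++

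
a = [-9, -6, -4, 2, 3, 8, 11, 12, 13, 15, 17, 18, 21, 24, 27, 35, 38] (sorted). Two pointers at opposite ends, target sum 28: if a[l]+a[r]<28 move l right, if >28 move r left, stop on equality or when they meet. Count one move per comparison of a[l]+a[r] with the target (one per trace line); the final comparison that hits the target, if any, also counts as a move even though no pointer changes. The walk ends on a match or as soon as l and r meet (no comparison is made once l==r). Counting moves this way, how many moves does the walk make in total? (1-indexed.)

[1,17] -9+38=29 >28 → r--
[1,16] -9+35=26 <28 → l++
[2,16] -6+35=29 >28 → r--
[2,15] -6+27=21 <28 → l++
[3,15] -4+27=23 <28 → l++
[4,15] 2+27=29 >28 → r--
[4,14] 2+24=26 <28 → l++
[5,14] 3+24=27 <28 → l++
[6,14] 8+24=32 >28 → r--
[6,13] 8+21=29 >28 → r--
[6,12] 8+18=26 <28 → l++
[7,12] 11+18=29 >28 → r--
[7,11] 11+17=28 → found

13 moves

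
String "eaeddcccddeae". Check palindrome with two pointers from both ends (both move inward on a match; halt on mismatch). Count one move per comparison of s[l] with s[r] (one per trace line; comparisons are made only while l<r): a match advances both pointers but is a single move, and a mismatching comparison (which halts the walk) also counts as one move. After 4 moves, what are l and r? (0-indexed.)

l=0 r=12: 'e'=='e', l++,r--
l=1 r=11: 'a'=='a', l++,r--
l=2 r=10: 'e'=='e', l++,r--
l=3 r=9: 'd'=='d', l++,r--

l=4, r=8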